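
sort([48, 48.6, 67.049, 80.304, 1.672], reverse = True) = [80.304, 67.049, 48.6, 48, 1.672]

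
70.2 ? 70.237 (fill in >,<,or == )<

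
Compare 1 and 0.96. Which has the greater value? 1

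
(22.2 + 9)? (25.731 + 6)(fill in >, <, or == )<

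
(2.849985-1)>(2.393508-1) True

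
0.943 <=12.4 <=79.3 True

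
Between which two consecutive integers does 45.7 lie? 45 and 46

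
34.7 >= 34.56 True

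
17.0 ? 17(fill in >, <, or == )==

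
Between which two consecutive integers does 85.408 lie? 85 and 86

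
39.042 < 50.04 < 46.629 False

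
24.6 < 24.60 False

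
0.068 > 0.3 False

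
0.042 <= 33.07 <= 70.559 True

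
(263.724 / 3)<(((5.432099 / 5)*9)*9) True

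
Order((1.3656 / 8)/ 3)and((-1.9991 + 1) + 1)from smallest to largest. ((-1.9991 + 1) + 1), ((1.3656 / 8)/ 3)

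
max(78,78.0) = 78.0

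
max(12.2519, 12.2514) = 12.2519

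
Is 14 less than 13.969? No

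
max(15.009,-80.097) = 15.009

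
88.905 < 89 True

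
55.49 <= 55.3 False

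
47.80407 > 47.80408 False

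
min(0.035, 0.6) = 0.035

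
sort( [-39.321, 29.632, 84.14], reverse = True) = [84.14, 29.632, -39.321]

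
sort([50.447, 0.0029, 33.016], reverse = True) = [50.447, 33.016, 0.0029]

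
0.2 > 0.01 True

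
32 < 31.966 False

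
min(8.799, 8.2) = 8.2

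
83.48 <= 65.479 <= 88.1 False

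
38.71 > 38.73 False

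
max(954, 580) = 954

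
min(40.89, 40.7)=40.7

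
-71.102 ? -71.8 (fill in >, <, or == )>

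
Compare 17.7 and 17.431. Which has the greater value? 17.7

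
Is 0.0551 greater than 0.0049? Yes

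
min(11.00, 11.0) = 11.00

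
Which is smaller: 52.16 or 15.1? 15.1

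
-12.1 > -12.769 True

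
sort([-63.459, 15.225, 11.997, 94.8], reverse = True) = [94.8, 15.225, 11.997, -63.459]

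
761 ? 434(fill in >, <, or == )>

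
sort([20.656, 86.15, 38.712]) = [20.656, 38.712, 86.15]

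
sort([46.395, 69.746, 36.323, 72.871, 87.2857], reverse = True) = [87.2857, 72.871, 69.746, 46.395, 36.323]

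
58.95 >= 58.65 True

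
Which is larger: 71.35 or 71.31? 71.35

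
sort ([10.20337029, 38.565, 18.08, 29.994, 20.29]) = [10.20337029, 18.08, 20.29, 29.994, 38.565]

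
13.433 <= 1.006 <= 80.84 False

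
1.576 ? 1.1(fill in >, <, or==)>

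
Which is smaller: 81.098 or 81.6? 81.098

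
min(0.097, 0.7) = 0.097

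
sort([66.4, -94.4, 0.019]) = [-94.4, 0.019, 66.4]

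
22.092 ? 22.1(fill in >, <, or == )<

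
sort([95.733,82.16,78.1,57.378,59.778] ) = [57.378,59.778,78.1,82.16,95.733]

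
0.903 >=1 False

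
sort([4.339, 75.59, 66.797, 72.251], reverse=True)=[75.59, 72.251, 66.797, 4.339]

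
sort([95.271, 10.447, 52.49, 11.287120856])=[10.447, 11.287120856, 52.49, 95.271]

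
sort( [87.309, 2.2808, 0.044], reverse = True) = [87.309, 2.2808, 0.044]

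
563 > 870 False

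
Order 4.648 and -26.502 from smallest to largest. -26.502, 4.648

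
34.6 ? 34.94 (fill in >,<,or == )<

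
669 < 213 False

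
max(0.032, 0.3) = 0.3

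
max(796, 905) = 905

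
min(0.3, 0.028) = 0.028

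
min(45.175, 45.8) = 45.175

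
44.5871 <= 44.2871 False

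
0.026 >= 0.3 False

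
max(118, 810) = 810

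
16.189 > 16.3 False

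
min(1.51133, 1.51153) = 1.51133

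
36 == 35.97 False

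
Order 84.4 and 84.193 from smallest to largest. 84.193, 84.4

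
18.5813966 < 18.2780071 False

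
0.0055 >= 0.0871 False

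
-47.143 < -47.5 False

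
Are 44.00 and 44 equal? Yes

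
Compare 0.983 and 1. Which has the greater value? 1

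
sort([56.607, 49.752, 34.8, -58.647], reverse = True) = [56.607, 49.752, 34.8, -58.647]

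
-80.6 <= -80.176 True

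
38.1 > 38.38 False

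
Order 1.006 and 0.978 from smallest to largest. 0.978, 1.006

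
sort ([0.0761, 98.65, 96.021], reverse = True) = [98.65, 96.021, 0.0761]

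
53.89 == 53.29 False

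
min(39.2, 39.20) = 39.2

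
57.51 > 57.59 False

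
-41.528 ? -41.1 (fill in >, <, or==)<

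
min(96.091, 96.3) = 96.091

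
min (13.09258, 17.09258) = 13.09258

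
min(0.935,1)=0.935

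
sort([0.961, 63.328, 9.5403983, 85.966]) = [0.961, 9.5403983, 63.328, 85.966]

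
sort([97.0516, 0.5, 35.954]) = [0.5, 35.954, 97.0516]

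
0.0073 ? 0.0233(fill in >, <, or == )<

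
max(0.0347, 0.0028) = 0.0347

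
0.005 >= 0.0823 False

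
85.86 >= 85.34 True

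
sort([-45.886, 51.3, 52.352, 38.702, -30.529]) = [-45.886, -30.529, 38.702, 51.3, 52.352]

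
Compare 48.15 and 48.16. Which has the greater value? 48.16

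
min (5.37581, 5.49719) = 5.37581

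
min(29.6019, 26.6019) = 26.6019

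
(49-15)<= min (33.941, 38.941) False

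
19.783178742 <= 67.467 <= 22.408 False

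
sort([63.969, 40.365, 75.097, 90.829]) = [40.365, 63.969, 75.097, 90.829]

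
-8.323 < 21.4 True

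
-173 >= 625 False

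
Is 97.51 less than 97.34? No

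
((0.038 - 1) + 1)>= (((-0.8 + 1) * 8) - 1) False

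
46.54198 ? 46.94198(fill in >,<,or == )<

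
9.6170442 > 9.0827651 True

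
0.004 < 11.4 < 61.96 True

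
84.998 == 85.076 False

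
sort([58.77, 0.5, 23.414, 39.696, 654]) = [0.5, 23.414, 39.696, 58.77, 654]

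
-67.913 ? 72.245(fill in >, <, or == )<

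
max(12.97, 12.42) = 12.97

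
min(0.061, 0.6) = 0.061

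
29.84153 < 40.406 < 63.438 True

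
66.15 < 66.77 True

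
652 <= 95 False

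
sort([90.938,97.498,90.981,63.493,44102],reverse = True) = [44102,97.498,90.981,90.938,63.493]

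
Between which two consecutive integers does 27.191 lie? 27 and 28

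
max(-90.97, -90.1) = -90.1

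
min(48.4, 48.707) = 48.4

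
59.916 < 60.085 True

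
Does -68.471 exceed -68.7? Yes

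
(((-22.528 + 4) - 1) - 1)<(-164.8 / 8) False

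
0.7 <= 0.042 False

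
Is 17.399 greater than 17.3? Yes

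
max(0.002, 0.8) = 0.8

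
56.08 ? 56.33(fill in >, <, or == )<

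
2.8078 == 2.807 False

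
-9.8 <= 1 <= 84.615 True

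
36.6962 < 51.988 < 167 True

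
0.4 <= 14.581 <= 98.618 True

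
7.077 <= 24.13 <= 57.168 True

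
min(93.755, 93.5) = 93.5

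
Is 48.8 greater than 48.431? Yes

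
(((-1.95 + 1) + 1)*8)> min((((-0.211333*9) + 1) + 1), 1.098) True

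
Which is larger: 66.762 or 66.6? 66.762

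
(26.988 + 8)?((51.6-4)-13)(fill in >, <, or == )>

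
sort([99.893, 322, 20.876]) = [20.876, 99.893, 322]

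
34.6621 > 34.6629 False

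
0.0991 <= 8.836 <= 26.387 True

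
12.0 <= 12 True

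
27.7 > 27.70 False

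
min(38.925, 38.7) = 38.7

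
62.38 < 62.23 False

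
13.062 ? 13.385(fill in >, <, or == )<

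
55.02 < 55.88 True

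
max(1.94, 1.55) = 1.94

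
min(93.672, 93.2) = 93.2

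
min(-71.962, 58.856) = -71.962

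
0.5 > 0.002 True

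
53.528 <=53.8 True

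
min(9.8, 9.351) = 9.351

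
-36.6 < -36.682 False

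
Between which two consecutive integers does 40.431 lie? 40 and 41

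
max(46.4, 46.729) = 46.729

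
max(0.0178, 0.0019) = 0.0178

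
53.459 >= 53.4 True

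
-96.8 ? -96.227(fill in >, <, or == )<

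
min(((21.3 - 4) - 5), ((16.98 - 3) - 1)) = 12.3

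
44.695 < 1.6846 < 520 False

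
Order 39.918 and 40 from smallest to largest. 39.918, 40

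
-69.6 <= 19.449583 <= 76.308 True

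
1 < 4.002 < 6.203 True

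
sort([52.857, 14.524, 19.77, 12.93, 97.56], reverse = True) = [97.56, 52.857, 19.77, 14.524, 12.93]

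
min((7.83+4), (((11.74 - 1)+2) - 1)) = 11.74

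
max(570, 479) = 570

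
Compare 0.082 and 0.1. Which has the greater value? 0.1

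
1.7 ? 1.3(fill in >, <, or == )>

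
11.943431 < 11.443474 False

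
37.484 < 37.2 False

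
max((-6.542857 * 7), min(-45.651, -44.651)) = -45.651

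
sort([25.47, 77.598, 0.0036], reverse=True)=[77.598, 25.47, 0.0036]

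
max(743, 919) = 919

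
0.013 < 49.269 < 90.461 True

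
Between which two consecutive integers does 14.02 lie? 14 and 15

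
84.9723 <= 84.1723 False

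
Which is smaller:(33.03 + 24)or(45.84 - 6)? (45.84 - 6)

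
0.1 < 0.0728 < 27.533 False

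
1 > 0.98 True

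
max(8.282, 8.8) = 8.8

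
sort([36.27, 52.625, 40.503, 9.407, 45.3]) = [9.407, 36.27, 40.503, 45.3, 52.625]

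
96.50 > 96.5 False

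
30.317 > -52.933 True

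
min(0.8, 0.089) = 0.089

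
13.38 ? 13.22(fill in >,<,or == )>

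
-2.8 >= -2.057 False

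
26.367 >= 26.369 False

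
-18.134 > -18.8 True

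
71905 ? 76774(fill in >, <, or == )<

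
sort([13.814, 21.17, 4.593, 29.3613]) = [4.593, 13.814, 21.17, 29.3613]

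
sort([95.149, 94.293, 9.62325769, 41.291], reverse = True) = [95.149, 94.293, 41.291, 9.62325769]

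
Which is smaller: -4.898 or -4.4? -4.898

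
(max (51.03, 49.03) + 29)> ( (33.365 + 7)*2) False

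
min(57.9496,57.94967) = 57.9496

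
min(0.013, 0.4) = 0.013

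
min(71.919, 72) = 71.919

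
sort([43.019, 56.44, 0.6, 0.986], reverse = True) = [56.44, 43.019, 0.986, 0.6]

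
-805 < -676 True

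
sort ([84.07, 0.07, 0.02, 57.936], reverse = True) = [84.07, 57.936, 0.07, 0.02]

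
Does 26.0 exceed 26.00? No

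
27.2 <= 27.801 True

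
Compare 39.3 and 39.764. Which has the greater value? 39.764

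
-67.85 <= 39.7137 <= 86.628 True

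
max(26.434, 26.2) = 26.434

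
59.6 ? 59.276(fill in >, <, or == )>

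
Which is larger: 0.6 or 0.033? 0.6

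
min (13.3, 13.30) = 13.3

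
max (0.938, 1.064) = 1.064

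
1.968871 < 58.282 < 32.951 False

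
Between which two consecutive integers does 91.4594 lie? 91 and 92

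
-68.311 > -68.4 True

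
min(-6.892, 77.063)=-6.892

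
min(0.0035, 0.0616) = 0.0035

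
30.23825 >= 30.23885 False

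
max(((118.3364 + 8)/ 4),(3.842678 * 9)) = 34.584102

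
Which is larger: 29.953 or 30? 30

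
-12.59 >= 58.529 False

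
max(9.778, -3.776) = 9.778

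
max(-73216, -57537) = -57537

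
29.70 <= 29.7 True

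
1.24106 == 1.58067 False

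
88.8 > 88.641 True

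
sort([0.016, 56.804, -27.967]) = [-27.967, 0.016, 56.804]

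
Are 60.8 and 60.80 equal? Yes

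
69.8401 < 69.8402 True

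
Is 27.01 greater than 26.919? Yes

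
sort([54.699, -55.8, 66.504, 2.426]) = [-55.8, 2.426, 54.699, 66.504]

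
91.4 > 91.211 True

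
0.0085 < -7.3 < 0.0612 False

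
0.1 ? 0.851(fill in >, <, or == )<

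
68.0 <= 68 True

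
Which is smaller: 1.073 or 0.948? 0.948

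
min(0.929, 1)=0.929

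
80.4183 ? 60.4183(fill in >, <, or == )>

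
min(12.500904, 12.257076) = 12.257076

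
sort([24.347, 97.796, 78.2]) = [24.347, 78.2, 97.796]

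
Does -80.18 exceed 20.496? No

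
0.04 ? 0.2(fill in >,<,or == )<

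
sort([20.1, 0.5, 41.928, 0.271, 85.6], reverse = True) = [85.6, 41.928, 20.1, 0.5, 0.271]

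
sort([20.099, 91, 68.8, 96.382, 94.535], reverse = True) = [96.382, 94.535, 91, 68.8, 20.099]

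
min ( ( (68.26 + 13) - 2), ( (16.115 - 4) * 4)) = 48.46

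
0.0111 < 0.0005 False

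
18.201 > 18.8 False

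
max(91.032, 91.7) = 91.7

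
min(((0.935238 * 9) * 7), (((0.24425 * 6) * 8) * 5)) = 58.62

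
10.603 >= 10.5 True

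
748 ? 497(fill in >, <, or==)>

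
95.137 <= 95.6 True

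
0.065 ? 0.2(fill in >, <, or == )<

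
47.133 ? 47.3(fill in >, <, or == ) <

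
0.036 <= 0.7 True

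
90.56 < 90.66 True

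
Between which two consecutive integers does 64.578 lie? 64 and 65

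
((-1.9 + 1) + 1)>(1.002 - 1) True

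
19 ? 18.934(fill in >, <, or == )>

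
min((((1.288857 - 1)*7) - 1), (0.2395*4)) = 0.958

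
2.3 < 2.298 False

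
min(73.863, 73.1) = 73.1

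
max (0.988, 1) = 1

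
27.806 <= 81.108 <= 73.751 False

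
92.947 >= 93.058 False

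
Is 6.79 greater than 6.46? Yes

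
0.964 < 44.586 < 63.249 True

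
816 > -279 True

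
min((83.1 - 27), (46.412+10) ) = 56.1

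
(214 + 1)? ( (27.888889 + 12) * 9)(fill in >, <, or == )<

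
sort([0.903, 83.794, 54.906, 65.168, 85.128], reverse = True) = [85.128, 83.794, 65.168, 54.906, 0.903]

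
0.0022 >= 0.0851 False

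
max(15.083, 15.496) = 15.496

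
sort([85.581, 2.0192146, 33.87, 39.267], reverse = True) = [85.581, 39.267, 33.87, 2.0192146]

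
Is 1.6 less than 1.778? Yes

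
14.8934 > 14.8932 True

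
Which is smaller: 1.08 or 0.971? 0.971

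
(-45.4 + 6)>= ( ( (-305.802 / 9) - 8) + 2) True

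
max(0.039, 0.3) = 0.3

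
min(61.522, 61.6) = 61.522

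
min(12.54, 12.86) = 12.54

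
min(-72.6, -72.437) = -72.6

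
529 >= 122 True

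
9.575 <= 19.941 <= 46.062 True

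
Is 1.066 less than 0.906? No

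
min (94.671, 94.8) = 94.671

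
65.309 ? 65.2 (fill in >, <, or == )>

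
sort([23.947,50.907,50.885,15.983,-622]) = [-622,15.983,23.947,50.885,50.907]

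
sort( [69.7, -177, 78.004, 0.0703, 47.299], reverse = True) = [78.004, 69.7, 47.299, 0.0703, -177]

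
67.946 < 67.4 False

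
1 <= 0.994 False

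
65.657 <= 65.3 False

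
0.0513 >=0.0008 True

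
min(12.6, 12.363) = 12.363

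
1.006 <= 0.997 False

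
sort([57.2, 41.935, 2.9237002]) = [2.9237002, 41.935, 57.2]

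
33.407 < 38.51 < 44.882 True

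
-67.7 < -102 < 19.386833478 False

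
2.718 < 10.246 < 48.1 True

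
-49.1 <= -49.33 False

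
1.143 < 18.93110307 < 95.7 True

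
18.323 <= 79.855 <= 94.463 True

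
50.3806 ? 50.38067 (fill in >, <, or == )<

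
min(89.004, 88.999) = 88.999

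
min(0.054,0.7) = 0.054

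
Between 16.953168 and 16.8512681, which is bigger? 16.953168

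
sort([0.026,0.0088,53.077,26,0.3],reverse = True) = [53.077,26,0.3,0.026,0.0088]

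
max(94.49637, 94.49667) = 94.49667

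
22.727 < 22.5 False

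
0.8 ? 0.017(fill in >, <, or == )>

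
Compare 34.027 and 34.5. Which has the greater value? 34.5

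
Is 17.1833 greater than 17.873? No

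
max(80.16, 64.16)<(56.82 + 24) True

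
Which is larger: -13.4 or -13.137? -13.137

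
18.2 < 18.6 True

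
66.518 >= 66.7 False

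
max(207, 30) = 207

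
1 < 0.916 False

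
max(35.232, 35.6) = 35.6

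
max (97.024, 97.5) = 97.5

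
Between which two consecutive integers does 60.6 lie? 60 and 61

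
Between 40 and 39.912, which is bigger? 40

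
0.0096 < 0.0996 True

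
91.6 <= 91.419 False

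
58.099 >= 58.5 False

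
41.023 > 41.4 False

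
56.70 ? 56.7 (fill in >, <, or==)==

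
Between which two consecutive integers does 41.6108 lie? 41 and 42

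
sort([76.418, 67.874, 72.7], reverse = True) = [76.418, 72.7, 67.874]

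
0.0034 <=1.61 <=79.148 True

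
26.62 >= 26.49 True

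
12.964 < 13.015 True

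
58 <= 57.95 False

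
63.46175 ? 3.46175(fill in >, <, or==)>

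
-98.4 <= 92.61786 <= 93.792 True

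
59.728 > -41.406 True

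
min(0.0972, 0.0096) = 0.0096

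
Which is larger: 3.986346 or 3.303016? 3.986346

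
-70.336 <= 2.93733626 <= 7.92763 True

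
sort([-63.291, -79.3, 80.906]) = [-79.3, -63.291, 80.906]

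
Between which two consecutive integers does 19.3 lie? 19 and 20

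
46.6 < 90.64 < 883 True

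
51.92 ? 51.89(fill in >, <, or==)>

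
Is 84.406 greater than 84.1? Yes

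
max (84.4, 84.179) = 84.4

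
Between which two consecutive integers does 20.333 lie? 20 and 21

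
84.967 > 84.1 True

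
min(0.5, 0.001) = 0.001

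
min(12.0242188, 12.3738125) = 12.0242188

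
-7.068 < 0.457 True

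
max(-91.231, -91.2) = -91.2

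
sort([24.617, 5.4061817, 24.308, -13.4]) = [-13.4, 5.4061817, 24.308, 24.617]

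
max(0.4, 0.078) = 0.4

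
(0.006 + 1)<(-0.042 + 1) False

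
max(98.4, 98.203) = 98.4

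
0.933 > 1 False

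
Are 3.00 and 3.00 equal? Yes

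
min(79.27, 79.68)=79.27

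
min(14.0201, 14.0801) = 14.0201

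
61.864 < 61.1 False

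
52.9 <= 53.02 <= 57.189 True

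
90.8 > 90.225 True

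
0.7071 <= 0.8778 True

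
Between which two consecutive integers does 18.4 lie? 18 and 19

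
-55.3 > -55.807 True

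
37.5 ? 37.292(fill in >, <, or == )>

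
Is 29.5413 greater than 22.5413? Yes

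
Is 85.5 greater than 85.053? Yes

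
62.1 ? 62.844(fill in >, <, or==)<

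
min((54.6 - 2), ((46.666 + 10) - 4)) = 52.6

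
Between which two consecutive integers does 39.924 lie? 39 and 40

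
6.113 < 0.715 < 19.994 False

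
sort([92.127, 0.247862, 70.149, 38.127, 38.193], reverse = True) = [92.127, 70.149, 38.193, 38.127, 0.247862]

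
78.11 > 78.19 False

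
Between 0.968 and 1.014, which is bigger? 1.014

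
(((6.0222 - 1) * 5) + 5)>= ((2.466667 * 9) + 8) False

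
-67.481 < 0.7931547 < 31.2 True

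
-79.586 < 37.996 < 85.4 True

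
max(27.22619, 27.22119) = 27.22619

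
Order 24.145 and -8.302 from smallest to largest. -8.302, 24.145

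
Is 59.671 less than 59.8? Yes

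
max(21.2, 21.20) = 21.20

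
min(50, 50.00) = 50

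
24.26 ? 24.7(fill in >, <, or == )<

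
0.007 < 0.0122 True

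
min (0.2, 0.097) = 0.097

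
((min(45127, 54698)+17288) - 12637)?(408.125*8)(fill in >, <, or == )>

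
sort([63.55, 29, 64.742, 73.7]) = [29, 63.55, 64.742, 73.7]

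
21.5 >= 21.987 False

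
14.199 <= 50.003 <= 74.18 True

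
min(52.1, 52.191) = 52.1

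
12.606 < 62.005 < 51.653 False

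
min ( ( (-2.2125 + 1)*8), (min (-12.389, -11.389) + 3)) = -9.7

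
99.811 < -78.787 False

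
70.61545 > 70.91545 False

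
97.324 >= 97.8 False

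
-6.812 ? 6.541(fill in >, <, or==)<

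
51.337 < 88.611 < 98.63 True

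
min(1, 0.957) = 0.957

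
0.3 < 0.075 False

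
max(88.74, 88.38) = 88.74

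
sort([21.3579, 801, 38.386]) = [21.3579, 38.386, 801]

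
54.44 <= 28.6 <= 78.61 False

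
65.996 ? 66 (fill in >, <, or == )<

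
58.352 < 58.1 False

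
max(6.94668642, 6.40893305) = 6.94668642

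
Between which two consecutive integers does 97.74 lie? 97 and 98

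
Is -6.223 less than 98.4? Yes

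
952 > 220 True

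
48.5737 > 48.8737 False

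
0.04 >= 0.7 False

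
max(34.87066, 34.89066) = 34.89066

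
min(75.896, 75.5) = 75.5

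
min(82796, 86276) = 82796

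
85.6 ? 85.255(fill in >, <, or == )>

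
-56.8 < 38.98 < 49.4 True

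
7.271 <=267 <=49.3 False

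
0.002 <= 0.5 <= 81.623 True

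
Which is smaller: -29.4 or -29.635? -29.635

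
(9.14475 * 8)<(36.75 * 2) True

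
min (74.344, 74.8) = 74.344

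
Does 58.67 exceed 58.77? No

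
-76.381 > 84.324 False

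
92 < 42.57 False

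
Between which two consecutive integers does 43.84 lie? 43 and 44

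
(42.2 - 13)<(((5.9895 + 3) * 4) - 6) True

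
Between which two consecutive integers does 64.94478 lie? 64 and 65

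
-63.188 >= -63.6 True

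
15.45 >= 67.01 False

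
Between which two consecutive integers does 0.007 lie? 0 and 1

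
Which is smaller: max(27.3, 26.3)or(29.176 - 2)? (29.176 - 2)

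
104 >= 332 False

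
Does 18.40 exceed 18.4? No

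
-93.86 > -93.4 False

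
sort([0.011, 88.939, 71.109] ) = [0.011, 71.109, 88.939]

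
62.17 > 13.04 True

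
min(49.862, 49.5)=49.5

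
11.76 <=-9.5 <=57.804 False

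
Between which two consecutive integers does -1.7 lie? -2 and -1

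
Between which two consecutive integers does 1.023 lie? 1 and 2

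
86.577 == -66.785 False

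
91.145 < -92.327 False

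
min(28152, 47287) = 28152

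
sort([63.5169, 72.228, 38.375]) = [38.375, 63.5169, 72.228]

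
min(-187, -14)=-187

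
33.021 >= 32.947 True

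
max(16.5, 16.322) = 16.5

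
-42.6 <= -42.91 False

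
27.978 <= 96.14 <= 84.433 False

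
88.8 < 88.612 False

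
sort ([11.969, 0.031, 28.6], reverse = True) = [28.6, 11.969, 0.031]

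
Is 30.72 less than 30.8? Yes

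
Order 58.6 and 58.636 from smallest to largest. 58.6, 58.636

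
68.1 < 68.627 True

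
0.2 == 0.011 False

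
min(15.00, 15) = 15.00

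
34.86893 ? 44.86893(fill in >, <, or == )<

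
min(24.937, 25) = 24.937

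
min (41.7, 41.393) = 41.393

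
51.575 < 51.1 False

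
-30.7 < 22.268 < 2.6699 False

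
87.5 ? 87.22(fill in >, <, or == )>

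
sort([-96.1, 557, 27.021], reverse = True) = [557, 27.021, -96.1]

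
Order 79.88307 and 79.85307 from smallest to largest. 79.85307, 79.88307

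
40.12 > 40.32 False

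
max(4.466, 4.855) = 4.855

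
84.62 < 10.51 False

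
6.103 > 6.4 False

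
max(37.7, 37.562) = 37.7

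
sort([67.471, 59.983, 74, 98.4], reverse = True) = [98.4, 74, 67.471, 59.983]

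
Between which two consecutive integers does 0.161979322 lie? 0 and 1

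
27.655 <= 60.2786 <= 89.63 True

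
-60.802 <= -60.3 True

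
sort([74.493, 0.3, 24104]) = [0.3, 74.493, 24104]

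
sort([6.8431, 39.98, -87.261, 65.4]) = [-87.261, 6.8431, 39.98, 65.4]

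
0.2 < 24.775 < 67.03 True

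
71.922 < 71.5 False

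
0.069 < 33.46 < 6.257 False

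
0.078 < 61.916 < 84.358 True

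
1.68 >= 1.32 True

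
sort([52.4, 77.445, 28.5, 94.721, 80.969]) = [28.5, 52.4, 77.445, 80.969, 94.721]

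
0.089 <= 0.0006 False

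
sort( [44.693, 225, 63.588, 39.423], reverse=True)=[225, 63.588, 44.693, 39.423]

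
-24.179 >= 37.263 False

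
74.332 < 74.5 True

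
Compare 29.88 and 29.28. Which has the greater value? 29.88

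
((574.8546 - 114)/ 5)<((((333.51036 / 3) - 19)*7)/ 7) False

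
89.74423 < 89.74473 True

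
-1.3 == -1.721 False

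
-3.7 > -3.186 False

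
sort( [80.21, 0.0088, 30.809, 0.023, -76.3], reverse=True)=[80.21, 30.809, 0.023, 0.0088, -76.3]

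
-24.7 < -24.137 True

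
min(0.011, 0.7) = 0.011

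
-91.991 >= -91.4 False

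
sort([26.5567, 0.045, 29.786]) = [0.045, 26.5567, 29.786]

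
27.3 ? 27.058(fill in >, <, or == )>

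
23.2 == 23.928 False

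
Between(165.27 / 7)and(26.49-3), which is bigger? (165.27 / 7)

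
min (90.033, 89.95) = 89.95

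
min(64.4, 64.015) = 64.015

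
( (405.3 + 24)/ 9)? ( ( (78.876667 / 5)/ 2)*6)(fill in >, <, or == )>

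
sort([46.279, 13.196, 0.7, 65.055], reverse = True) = [65.055, 46.279, 13.196, 0.7]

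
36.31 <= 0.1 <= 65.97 False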